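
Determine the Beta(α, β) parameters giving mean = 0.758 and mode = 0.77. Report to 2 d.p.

Let s = α+β. Mean gives α = μs = 0.758s; mode gives (α−1)/(s−2) = 0.77.
Substituting: 0.758s − 1 = 0.77(s−2) = 0.77s − 1.54, so -0.012s = -0.54 and s = 45.0000.
Then α = 0.758×45.0000 = 34.11 and β = s−α = 10.89.

α = 34.11, β = 10.89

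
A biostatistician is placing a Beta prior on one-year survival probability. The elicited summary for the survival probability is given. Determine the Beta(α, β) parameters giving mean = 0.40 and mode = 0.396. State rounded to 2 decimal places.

α = 20.80, β = 31.20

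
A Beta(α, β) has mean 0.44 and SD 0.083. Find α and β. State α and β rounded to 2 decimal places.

α = 15.30, β = 19.47

Variance = 0.083² = 0.006889. The moment-matching identity α+β = μ(1−μ)/Var − 1 gives
α+β = 0.2464/0.006889 − 1 = 34.7672, so α = μ·34.7672 = 15.30 and β = (1−μ)·34.7672 = 19.47.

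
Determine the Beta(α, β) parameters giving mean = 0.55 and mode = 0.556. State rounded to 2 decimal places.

α = 10.27, β = 8.40

With s = α+β: μ = α/s and mode = (α−1)/(s−2). Eliminating α = μs,
μs − 1 = m(s−2) ⇒ s(μ−m) = 1−2m ⇒ s = -0.112/-0.006 = 18.6667.
So α = μs = 10.27, β = (1−μ)s = 8.40.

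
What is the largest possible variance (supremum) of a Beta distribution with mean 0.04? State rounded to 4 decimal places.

For fixed mean μ the Beta variance is μ(1−μ)/(α+β+1), increasing as α+β decreases.
Its least upper bound (not attained) is μ(1−μ) = 0.04·0.96 = 0.0384.

0.0384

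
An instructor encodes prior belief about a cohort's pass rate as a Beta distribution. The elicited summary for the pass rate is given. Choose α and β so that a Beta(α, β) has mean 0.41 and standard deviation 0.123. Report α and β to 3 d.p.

α = 6.146, β = 8.844

Variance = 0.123² = 0.015129. The moment-matching identity α+β = μ(1−μ)/Var − 1 gives
α+β = 0.2419/0.015129 − 1 = 14.9892, so α = μ·14.9892 = 6.146 and β = (1−μ)·14.9892 = 8.844.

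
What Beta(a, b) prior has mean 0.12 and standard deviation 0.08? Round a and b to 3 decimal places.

a = 1.860, b = 13.640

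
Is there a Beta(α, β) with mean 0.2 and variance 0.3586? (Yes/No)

No

For any Beta, Var(X) < E[X]·(1−E[X]).
Here μ(1−μ) = 0.2×0.8 = 0.16, and 0.3586 ≥ 0.16.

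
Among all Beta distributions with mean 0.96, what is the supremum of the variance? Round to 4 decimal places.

Var = μ(1−μ)/(α+β+1), which approaches μ(1−μ) as α+β → 0.
So the supremum is μ(1−μ) = 0.96×0.04 = 0.0384.

0.0384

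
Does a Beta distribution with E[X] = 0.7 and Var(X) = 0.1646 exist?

A Beta with mean μ has variance μ(1−μ)/(α+β+1) < μ(1−μ).
Here μ(1−μ) = 0.7×0.3 = 0.21, and 0.1646 < 0.21.

Yes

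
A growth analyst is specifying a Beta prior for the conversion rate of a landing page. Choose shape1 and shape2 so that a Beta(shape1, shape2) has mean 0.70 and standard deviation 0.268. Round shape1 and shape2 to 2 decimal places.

shape1 = 1.35, shape2 = 0.58

Variance = 0.268² = 0.071824. The moment-matching identity shape1+shape2 = μ(1−μ)/Var − 1 gives
shape1+shape2 = 0.2100/0.071824 − 1 = 1.9238, so shape1 = μ·1.9238 = 1.35 and shape2 = (1−μ)·1.9238 = 0.58.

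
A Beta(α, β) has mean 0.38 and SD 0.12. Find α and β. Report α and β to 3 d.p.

α = 5.837, β = 9.524

First σ² = 0.0144. Setting α = μn, β = (1−μ)n with n = α+β,
μ(1−μ)/(n+1) = 0.0144 ⇒ n+1 = 0.2356/0.0144 = 16.3611 ⇒ n = 15.3611.
Hence α = 0.38×15.3611 = 5.837, β = 0.62×15.3611 = 9.524.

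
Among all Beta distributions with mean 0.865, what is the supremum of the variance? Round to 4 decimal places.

0.1168

For fixed mean μ the Beta variance is μ(1−μ)/(α+β+1), increasing as α+β decreases.
Its least upper bound (not attained) is μ(1−μ) = 0.865·0.135 = 0.1168.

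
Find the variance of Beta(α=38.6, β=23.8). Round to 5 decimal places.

Var = αβ/[(α+β)²(α+β+1)] = (38.6×23.8)/(62.4²×63.4) = 918.68/246864.384 = 0.00372.

0.00372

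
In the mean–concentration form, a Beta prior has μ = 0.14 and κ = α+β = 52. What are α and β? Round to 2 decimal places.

α = 7.28, β = 44.72

α = μκ = 0.14×52 = 7.28 and β = (1−μ)κ = 0.86×52 = 44.72.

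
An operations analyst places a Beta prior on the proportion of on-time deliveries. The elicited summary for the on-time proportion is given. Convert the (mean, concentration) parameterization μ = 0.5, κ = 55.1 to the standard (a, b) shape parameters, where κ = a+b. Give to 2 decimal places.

Split κ in proportion μ : (1−μ): a = 0.5·55.1 = 27.55, b = 55.1 − 27.55 = 27.55.

a = 27.55, b = 27.55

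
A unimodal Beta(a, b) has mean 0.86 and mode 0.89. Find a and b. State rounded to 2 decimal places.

a = 22.36, b = 3.64

Let s = a+b. Mean gives a = μs = 0.86s; mode gives (a−1)/(s−2) = 0.89.
Substituting: 0.86s − 1 = 0.89(s−2) = 0.89s − 1.78, so -0.03s = -0.78 and s = 26.0000.
Then a = 0.86×26.0000 = 22.36 and b = s−a = 3.64.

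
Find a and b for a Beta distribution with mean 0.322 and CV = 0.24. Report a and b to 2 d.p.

Var = (CV·μ)² = (0.24×0.322)² = 0.005972.
a+b = μ(1−μ)/Var − 1 = 0.218316/0.005972 − 1 = 35.5554.
Thus a = 0.322·35.5554 = 11.45 and b = 0.678·35.5554 = 24.11.

a = 11.45, b = 24.11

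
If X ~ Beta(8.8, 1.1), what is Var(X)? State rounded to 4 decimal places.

Var = αβ/[(α+β)²(α+β+1)] = (8.8×1.1)/(9.9²×10.9) = 9.68/1068.309 = 0.0091.

0.0091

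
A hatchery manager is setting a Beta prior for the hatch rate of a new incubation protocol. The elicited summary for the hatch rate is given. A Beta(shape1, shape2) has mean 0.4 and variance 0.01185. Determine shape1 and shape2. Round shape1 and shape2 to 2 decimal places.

Write ν = shape1+shape2; then shape1 = μν and Var = μ(1−μ)/(ν+1).
ν = μ(1−μ)/Var − 1 = 0.24/0.01185 − 1 = 19.2532.
shape1 = 0.4·19.2532 = 7.70, shape2 = 0.6·19.2532 = 11.55.

shape1 = 7.70, shape2 = 11.55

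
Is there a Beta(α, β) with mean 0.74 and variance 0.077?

A Beta with mean μ has variance μ(1−μ)/(α+β+1) < μ(1−μ).
Here μ(1−μ) = 0.74×0.26 = 0.1924, and 0.077 < 0.1924.

Yes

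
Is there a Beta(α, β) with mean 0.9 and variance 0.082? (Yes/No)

Yes

The Beta variance bound is σ² < μ(1−μ).
Here μ(1−μ) = 0.9×0.1 = 0.09, and 0.082 < 0.09.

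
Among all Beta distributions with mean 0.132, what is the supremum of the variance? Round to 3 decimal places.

0.115

Var = μ(1−μ)/(α+β+1), which approaches μ(1−μ) as α+β → 0.
So the supremum is μ(1−μ) = 0.132×0.868 = 0.115.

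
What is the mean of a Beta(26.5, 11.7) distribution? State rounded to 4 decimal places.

0.6937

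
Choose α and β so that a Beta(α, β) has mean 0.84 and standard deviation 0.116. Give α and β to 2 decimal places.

α = 7.55, β = 1.44

Variance = 0.116² = 0.013456. The moment-matching identity α+β = μ(1−μ)/Var − 1 gives
α+β = 0.1344/0.013456 − 1 = 8.9881, so α = μ·8.9881 = 7.55 and β = (1−μ)·8.9881 = 1.44.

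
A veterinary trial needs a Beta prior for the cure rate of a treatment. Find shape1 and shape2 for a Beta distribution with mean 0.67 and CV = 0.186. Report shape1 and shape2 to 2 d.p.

Var = (CV·μ)² = (0.186×0.67)² = 0.015530.
shape1+shape2 = μ(1−μ)/Var − 1 = 0.2211/0.015530 − 1 = 13.2368.
Thus shape1 = 0.67·13.2368 = 8.87 and shape2 = 0.33·13.2368 = 4.37.

shape1 = 8.87, shape2 = 4.37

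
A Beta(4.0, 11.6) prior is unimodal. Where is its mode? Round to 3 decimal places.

0.221

With α,β > 1, mode = (α−1)/(α+β−2) = 3.0/13.6 = 0.221.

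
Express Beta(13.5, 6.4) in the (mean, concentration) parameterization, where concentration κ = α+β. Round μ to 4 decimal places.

μ = 0.6784, κ = 19.9

κ = α+β = 13.5+6.4 = 19.9; μ = α/κ = 13.5/19.9 = 0.6784.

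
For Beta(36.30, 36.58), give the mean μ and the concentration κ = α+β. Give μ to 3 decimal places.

μ = 0.498, κ = 72.88

κ = α+β = 36.30+36.58 = 72.88; μ = α/κ = 36.30/72.88 = 0.498.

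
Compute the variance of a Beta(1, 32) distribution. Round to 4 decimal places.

α+β = 33 and αβ = 32, so Var = αβ/[(α+β)²(α+β+1)] = 32/37026 = 0.0009.

0.0009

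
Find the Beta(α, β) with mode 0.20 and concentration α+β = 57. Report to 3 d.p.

α = 12.000, β = 45.000

Mode = (α−1)/(κ−2) with κ = α+β, so α−1 = 0.20·55 = 11.000.
α = 12.000; β = κ − α = 45.000.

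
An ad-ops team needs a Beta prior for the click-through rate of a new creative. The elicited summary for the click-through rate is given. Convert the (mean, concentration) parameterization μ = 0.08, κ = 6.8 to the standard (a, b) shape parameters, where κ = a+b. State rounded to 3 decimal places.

a = μκ = 0.08×6.8 = 0.544 and b = (1−μ)κ = 0.92×6.8 = 6.256.

a = 0.544, b = 6.256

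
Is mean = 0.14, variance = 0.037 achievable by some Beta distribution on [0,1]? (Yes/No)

The Beta variance bound is σ² < μ(1−μ).
Here μ(1−μ) = 0.14×0.86 = 0.1204, and 0.037 < 0.1204.

Yes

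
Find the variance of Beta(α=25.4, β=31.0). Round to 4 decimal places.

μ = 25.4/56.4 = 0.450355; Var = μ(1−μ)/(α+β+1) = 0.2475353/57.4 = 0.0043.

0.0043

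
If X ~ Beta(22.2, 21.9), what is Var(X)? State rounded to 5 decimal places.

α+β = 44.1 and αβ = 486.18, so Var = αβ/[(α+β)²(α+β+1)] = 486.18/87710.931 = 0.00554.

0.00554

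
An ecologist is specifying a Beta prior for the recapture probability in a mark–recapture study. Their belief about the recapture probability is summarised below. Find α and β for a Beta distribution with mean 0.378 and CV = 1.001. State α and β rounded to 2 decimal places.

Var = (CV·μ)² = (1.001×0.378)² = 0.143170.
α+β = μ(1−μ)/Var − 1 = 0.235116/0.143170 − 1 = 0.6422.
Thus α = 0.378·0.6422 = 0.24 and β = 0.622·0.6422 = 0.40.

α = 0.24, β = 0.40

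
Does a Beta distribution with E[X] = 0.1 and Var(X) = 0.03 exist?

Yes

The Beta variance bound is σ² < μ(1−μ).
Here μ(1−μ) = 0.1×0.9 = 0.09, and 0.03 < 0.09.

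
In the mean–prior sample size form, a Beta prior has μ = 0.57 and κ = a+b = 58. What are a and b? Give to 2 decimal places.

Split κ in proportion μ : (1−μ): a = 0.57·58 = 33.06, b = 58 − 33.06 = 24.94.

a = 33.06, b = 24.94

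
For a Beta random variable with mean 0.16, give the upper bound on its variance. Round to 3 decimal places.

For fixed mean μ the Beta variance is μ(1−μ)/(α+β+1), increasing as α+β decreases.
Its least upper bound (not attained) is μ(1−μ) = 0.16·0.84 = 0.134.

0.134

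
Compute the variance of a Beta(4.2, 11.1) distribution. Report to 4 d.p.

Var = αβ/[(α+β)²(α+β+1)] = (4.2×11.1)/(15.3²×16.3) = 46.62/3815.667 = 0.0122.

0.0122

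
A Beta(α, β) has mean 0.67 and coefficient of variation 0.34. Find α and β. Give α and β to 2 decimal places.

α = 2.18, β = 1.08

Var = (CV·μ)² = (0.34×0.67)² = 0.051893.
α+β = μ(1−μ)/Var − 1 = 0.2211/0.051893 − 1 = 3.2607.
Thus α = 0.67·3.2607 = 2.18 and β = 0.33·3.2607 = 1.08.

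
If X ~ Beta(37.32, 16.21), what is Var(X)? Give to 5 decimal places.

0.00387

Var = αβ/[(α+β)²(α+β+1)] = (37.32×16.21)/(53.53²×54.53) = 604.9572/156253.582877 = 0.00387.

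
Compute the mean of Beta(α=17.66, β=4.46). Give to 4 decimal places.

E[X] = α/(α+β) = 17.66/22.12 = 0.7984.

0.7984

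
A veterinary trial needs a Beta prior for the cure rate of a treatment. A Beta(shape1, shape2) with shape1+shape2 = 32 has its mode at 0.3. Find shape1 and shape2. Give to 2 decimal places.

shape1 = 10.00, shape2 = 22.00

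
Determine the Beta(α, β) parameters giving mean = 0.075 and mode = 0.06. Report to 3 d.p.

Let s = α+β. Mean gives α = μs = 0.075s; mode gives (α−1)/(s−2) = 0.06.
Substituting: 0.075s − 1 = 0.06(s−2) = 0.06s − 0.12, so 0.015s = 0.88 and s = 58.6667.
Then α = 0.075×58.6667 = 4.400 and β = s−α = 54.267.

α = 4.400, β = 54.267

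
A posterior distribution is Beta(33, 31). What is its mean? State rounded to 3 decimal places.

0.516

E[X] = α/(α+β) = 33/64 = 0.516.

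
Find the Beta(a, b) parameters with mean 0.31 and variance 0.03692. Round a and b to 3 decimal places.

a = 1.486, b = 3.308

By moment matching, a+b = μ(1−μ)/σ² − 1 = (0.31·0.69)/0.03692 − 1 = 5.7936 − 1 = 4.7936.
Since a/(a+b) = μ, a = 0.31·4.7936 = 1.486 and b = 0.69·4.7936 = 3.308.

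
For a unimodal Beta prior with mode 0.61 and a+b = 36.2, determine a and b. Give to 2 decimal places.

a = 21.86, b = 14.34

For a,b>1 the mode is (a−1)/(a+b−2), so a = mode·(κ−2)+1 = 0.61×34.2+1 = 21.86.
And b = (1−mode)·(κ−2)+1 = 0.39×34.2+1 = 14.34.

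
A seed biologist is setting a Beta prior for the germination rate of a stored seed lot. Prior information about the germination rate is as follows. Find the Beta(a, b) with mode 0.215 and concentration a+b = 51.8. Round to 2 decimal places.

a = 11.71, b = 40.09

Mode = (a−1)/(κ−2) with κ = a+b, so a−1 = 0.215·49.8 = 10.71.
a = 11.71; b = κ − a = 40.09.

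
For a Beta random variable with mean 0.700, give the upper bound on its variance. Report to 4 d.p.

0.2100

For fixed mean μ the Beta variance is μ(1−μ)/(α+β+1), increasing as α+β decreases.
Its least upper bound (not attained) is μ(1−μ) = 0.700·0.300 = 0.2100.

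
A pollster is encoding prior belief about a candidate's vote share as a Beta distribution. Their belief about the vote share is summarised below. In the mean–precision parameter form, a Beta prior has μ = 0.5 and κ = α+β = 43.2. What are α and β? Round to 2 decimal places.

α = μκ = 0.5×43.2 = 21.60 and β = (1−μ)κ = 0.5×43.2 = 21.60.

α = 21.60, β = 21.60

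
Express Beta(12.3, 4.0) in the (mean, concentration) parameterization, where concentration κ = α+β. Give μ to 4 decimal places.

κ = α+β = 12.3+4.0 = 16.3; μ = α/κ = 12.3/16.3 = 0.7546.

μ = 0.7546, κ = 16.3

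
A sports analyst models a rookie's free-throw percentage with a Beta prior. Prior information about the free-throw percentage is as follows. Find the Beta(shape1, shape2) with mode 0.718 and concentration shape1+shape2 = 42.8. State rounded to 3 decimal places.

shape1 = 30.294, shape2 = 12.506

For shape1,shape2>1 the mode is (shape1−1)/(shape1+shape2−2), so shape1 = mode·(κ−2)+1 = 0.718×40.8+1 = 30.294.
And shape2 = (1−mode)·(κ−2)+1 = 0.282×40.8+1 = 12.506.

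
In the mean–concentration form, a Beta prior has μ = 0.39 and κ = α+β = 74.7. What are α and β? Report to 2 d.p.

α = 29.13, β = 45.57

Split κ in proportion μ : (1−μ): α = 0.39·74.7 = 29.13, β = 74.7 − 29.13 = 45.57.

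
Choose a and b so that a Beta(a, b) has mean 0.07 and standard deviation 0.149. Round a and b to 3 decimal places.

a = 0.135, b = 1.797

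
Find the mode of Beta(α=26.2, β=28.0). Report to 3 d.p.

0.483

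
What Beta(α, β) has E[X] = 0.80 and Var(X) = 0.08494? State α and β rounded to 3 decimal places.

α = 0.707, β = 0.177

Let s = α+β. The Beta variance is μ(1−μ)/(s+1).
So s+1 = μ(1−μ)/σ² = (0.80×0.20)/0.08494 = 0.1600/0.08494 = 1.8837, giving s = 0.8837.
Then α = μs = 0.80×0.8837 = 0.707 and β = (1−μ)s = 0.20×0.8837 = 0.177.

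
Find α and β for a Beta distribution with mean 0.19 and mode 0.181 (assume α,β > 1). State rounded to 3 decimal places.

With s = α+β: μ = α/s and mode = (α−1)/(s−2). Eliminating α = μs,
μs − 1 = m(s−2) ⇒ s(μ−m) = 1−2m ⇒ s = 0.638/0.009 = 70.8889.
So α = μs = 13.469, β = (1−μ)s = 57.420.

α = 13.469, β = 57.420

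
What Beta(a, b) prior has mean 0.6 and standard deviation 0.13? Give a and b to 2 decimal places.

a = 7.92, b = 5.28

First σ² = 0.0169. Setting a = μn, b = (1−μ)n with n = a+b,
μ(1−μ)/(n+1) = 0.0169 ⇒ n+1 = 0.24/0.0169 = 14.2012 ⇒ n = 13.2012.
Hence a = 0.6×13.2012 = 7.92, b = 0.4×13.2012 = 5.28.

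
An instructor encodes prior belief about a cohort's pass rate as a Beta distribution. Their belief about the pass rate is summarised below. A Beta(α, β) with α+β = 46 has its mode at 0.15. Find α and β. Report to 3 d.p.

α = 7.600, β = 38.400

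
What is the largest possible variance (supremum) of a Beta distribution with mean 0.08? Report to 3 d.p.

Var = μ(1−μ)/(α+β+1), which approaches μ(1−μ) as α+β → 0.
So the supremum is μ(1−μ) = 0.08×0.92 = 0.074.

0.074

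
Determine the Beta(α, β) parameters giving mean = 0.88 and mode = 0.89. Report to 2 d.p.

With s = α+β: μ = α/s and mode = (α−1)/(s−2). Eliminating α = μs,
μs − 1 = m(s−2) ⇒ s(μ−m) = 1−2m ⇒ s = -0.78/-0.01 = 78.0000.
So α = μs = 68.64, β = (1−μ)s = 9.36.

α = 68.64, β = 9.36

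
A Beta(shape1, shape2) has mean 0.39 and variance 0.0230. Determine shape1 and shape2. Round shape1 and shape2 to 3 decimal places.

shape1 = 3.644, shape2 = 5.700

Let s = shape1+shape2. The Beta variance is μ(1−μ)/(s+1).
So s+1 = μ(1−μ)/σ² = (0.39×0.61)/0.0230 = 0.2379/0.0230 = 10.3435, giving s = 9.3435.
Then shape1 = μs = 0.39×9.3435 = 3.644 and shape2 = (1−μ)s = 0.61×9.3435 = 5.700.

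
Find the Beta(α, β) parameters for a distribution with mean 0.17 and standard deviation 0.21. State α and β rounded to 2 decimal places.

Variance = 0.21² = 0.0441. The moment-matching identity α+β = μ(1−μ)/Var − 1 gives
α+β = 0.1411/0.0441 − 1 = 2.1995, so α = μ·2.1995 = 0.37 and β = (1−μ)·2.1995 = 1.83.

α = 0.37, β = 1.83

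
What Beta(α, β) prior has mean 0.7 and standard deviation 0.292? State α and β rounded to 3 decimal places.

σ² = 0.292² = 0.085264.
With s = α+β, Var = μ(1−μ)/(s+1), so s+1 = (0.7×0.3)/0.085264 = 2.4629 and s = 1.4629.
α = μs = 1.024, β = (1−μ)s = 0.439.

α = 1.024, β = 0.439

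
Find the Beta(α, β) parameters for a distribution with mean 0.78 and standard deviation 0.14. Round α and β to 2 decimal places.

σ² = 0.14² = 0.0196.
With s = α+β, Var = μ(1−μ)/(s+1), so s+1 = (0.78×0.22)/0.0196 = 8.7551 and s = 7.7551.
α = μs = 6.05, β = (1−μ)s = 1.71.

α = 6.05, β = 1.71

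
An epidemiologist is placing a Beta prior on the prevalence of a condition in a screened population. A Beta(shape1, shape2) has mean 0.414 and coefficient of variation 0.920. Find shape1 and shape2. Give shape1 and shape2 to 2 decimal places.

Var = (CV·μ)² = (0.920×0.414)² = 0.145070.
shape1+shape2 = μ(1−μ)/Var − 1 = 0.242604/0.145070 − 1 = 0.6723.
Thus shape1 = 0.414·0.6723 = 0.28 and shape2 = 0.586·0.6723 = 0.39.

shape1 = 0.28, shape2 = 0.39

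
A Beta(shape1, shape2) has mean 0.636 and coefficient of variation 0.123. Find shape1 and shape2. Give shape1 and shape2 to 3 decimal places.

shape1 = 23.424, shape2 = 13.406

σ = CV·μ = 0.123×0.636 = 0.07823, so σ² = 0.006120.
s+1 = μ(1−μ)/σ² = 0.231504/0.006120 = 37.8298, so s = shape1+shape2 = 36.8298.
shape1 = μs = 23.424, shape2 = (1−μ)s = 13.406.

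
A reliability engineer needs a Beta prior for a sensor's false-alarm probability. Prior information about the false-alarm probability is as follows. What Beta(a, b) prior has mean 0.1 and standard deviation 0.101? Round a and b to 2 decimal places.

a = 0.78, b = 7.04

First σ² = 0.010201. Setting a = μn, b = (1−μ)n with n = a+b,
μ(1−μ)/(n+1) = 0.010201 ⇒ n+1 = 0.09/0.010201 = 8.8227 ⇒ n = 7.8227.
Hence a = 0.1×7.8227 = 0.78, b = 0.9×7.8227 = 7.04.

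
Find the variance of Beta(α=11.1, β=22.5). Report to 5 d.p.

0.00639

μ = 11.1/33.6 = 0.330357; Var = μ(1−μ)/(α+β+1) = 0.2212213/34.6 = 0.00639.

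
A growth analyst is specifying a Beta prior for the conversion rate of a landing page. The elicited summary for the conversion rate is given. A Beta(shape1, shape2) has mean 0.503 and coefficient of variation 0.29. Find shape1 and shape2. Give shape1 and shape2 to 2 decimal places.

Var = (CV·μ)² = (0.29×0.503)² = 0.021278.
shape1+shape2 = μ(1−μ)/Var − 1 = 0.249991/0.021278 − 1 = 10.7488.
Thus shape1 = 0.503·10.7488 = 5.41 and shape2 = 0.497·10.7488 = 5.34.

shape1 = 5.41, shape2 = 5.34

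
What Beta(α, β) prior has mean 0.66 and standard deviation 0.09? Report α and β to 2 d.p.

α = 17.62, β = 9.08

Variance = 0.09² = 0.0081. The moment-matching identity α+β = μ(1−μ)/Var − 1 gives
α+β = 0.2244/0.0081 − 1 = 26.7037, so α = μ·26.7037 = 17.62 and β = (1−μ)·26.7037 = 9.08.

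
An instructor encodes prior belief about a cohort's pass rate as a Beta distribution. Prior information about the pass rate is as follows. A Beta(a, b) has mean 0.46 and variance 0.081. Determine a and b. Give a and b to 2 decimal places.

Let s = a+b. The Beta variance is μ(1−μ)/(s+1).
So s+1 = μ(1−μ)/σ² = (0.46×0.54)/0.081 = 0.2484/0.081 = 3.0667, giving s = 2.0667.
Then a = μs = 0.46×2.0667 = 0.95 and b = (1−μ)s = 0.54×2.0667 = 1.12.

a = 0.95, b = 1.12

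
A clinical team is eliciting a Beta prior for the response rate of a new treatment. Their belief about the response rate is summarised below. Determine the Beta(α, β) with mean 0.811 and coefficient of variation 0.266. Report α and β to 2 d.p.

α = 1.86, β = 0.43

σ = CV·μ = 0.266×0.811 = 0.21573, so σ² = 0.046538.
s+1 = μ(1−μ)/σ² = 0.153279/0.046538 = 3.2937, so s = α+β = 2.2937.
α = μs = 1.86, β = (1−μ)s = 0.43.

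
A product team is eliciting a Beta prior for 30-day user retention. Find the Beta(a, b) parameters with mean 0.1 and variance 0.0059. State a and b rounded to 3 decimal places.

Let s = a+b. The Beta variance is μ(1−μ)/(s+1).
So s+1 = μ(1−μ)/σ² = (0.1×0.9)/0.0059 = 0.09/0.0059 = 15.2542, giving s = 14.2542.
Then a = μs = 0.1×14.2542 = 1.425 and b = (1−μ)s = 0.9×14.2542 = 12.829.

a = 1.425, b = 12.829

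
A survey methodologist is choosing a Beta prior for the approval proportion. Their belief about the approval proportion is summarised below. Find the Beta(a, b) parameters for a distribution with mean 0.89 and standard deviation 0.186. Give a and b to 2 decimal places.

a = 1.63, b = 0.20

Variance = 0.186² = 0.034596. The moment-matching identity a+b = μ(1−μ)/Var − 1 gives
a+b = 0.0979/0.034596 − 1 = 1.8298, so a = μ·1.8298 = 1.63 and b = (1−μ)·1.8298 = 0.20.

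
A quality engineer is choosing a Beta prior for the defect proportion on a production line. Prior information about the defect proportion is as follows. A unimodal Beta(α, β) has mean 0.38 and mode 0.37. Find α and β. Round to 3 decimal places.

α = 9.880, β = 16.120

With s = α+β: μ = α/s and mode = (α−1)/(s−2). Eliminating α = μs,
μs − 1 = m(s−2) ⇒ s(μ−m) = 1−2m ⇒ s = 0.26/0.01 = 26.0000.
So α = μs = 9.880, β = (1−μ)s = 16.120.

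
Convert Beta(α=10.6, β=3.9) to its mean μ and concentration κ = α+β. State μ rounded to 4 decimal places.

κ = α+β = 10.6+3.9 = 14.5; μ = α/κ = 10.6/14.5 = 0.7310.

μ = 0.7310, κ = 14.5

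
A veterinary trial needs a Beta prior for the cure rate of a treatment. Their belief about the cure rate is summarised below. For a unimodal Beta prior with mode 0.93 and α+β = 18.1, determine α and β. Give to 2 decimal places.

α = 15.97, β = 2.13

Since the density peak of Beta(α,β) is at (α−1)/(α+β−2),
α = 1 + 0.93(18.1−2) = 15.97 and β = 18.1 − 15.97 = 2.13.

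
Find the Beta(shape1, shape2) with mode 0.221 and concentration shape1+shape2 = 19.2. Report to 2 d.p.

shape1 = 4.80, shape2 = 14.40

Mode = (shape1−1)/(κ−2) with κ = shape1+shape2, so shape1−1 = 0.221·17.2 = 3.80.
shape1 = 4.80; shape2 = κ − shape1 = 14.40.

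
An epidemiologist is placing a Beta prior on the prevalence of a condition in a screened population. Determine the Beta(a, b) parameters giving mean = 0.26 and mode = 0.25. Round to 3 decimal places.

a = 13.000, b = 37.000

Let s = a+b. Mean gives a = μs = 0.26s; mode gives (a−1)/(s−2) = 0.25.
Substituting: 0.26s − 1 = 0.25(s−2) = 0.25s − 0.50, so 0.01s = 0.50 and s = 50.0000.
Then a = 0.26×50.0000 = 13.000 and b = s−a = 37.000.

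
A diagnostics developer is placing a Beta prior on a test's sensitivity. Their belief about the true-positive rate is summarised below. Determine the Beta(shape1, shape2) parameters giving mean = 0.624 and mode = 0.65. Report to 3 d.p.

shape1 = 7.200, shape2 = 4.338

With s = shape1+shape2: μ = shape1/s and mode = (shape1−1)/(s−2). Eliminating shape1 = μs,
μs − 1 = m(s−2) ⇒ s(μ−m) = 1−2m ⇒ s = -0.30/-0.026 = 11.5385.
So shape1 = μs = 7.200, shape2 = (1−μ)s = 4.338.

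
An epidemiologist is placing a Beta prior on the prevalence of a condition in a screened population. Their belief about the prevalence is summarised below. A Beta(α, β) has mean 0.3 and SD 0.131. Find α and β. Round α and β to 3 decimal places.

Variance = 0.131² = 0.017161. The moment-matching identity α+β = μ(1−μ)/Var − 1 gives
α+β = 0.21/0.017161 − 1 = 11.2370, so α = μ·11.2370 = 3.371 and β = (1−μ)·11.2370 = 7.866.

α = 3.371, β = 7.866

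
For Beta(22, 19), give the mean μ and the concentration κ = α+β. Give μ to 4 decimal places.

μ = 0.5366, κ = 41

κ = α+β = 22+19 = 41; μ = α/κ = 22/41 = 0.5366.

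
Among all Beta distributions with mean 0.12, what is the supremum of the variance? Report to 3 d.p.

For fixed mean μ the Beta variance is μ(1−μ)/(α+β+1), increasing as α+β decreases.
Its least upper bound (not attained) is μ(1−μ) = 0.12·0.88 = 0.106.

0.106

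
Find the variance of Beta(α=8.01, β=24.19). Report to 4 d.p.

α+β = 32.20 and αβ = 193.7619, so Var = αβ/[(α+β)²(α+β+1)] = 193.7619/34423.088000 = 0.0056.

0.0056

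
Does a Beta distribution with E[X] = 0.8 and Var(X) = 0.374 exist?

No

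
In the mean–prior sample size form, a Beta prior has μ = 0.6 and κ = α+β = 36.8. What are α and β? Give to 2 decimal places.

α = 22.08, β = 14.72

α = μκ = 0.6×36.8 = 22.08 and β = (1−μ)κ = 0.4×36.8 = 14.72.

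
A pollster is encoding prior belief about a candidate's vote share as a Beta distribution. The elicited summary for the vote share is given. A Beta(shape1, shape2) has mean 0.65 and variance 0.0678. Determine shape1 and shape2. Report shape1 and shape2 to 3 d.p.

shape1 = 1.531, shape2 = 0.824

Let s = shape1+shape2. The Beta variance is μ(1−μ)/(s+1).
So s+1 = μ(1−μ)/σ² = (0.65×0.35)/0.0678 = 0.2275/0.0678 = 3.3555, giving s = 2.3555.
Then shape1 = μs = 0.65×2.3555 = 1.531 and shape2 = (1−μ)s = 0.35×2.3555 = 0.824.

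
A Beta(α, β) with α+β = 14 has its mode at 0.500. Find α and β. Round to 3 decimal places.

For α,β>1 the mode is (α−1)/(α+β−2), so α = mode·(κ−2)+1 = 0.500×12+1 = 7.000.
And β = (1−mode)·(κ−2)+1 = 0.500×12+1 = 7.000.

α = 7.000, β = 7.000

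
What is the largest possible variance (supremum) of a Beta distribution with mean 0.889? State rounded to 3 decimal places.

0.099

For fixed mean μ the Beta variance is μ(1−μ)/(α+β+1), increasing as α+β decreases.
Its least upper bound (not attained) is μ(1−μ) = 0.889·0.111 = 0.099.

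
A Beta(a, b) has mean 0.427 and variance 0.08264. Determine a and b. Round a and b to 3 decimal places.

Write ν = a+b; then a = μν and Var = μ(1−μ)/(ν+1).
ν = μ(1−μ)/Var − 1 = 0.244671/0.08264 − 1 = 1.9607.
a = 0.427·1.9607 = 0.837, b = 0.573·1.9607 = 1.123.

a = 0.837, b = 1.123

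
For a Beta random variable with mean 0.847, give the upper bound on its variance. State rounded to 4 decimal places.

Var = μ(1−μ)/(α+β+1), which approaches μ(1−μ) as α+β → 0.
So the supremum is μ(1−μ) = 0.847×0.153 = 0.1296.

0.1296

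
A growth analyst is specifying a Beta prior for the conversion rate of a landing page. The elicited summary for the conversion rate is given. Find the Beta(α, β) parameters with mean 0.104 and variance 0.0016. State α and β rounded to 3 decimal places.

Write ν = α+β; then α = μν and Var = μ(1−μ)/(ν+1).
ν = μ(1−μ)/Var − 1 = 0.093184/0.0016 − 1 = 57.2400.
α = 0.104·57.2400 = 5.953, β = 0.896·57.2400 = 51.287.

α = 5.953, β = 51.287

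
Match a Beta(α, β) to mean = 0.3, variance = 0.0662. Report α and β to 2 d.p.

Let s = α+β. The Beta variance is μ(1−μ)/(s+1).
So s+1 = μ(1−μ)/σ² = (0.3×0.7)/0.0662 = 0.21/0.0662 = 3.1722, giving s = 2.1722.
Then α = μs = 0.3×2.1722 = 0.65 and β = (1−μ)s = 0.7×2.1722 = 1.52.

α = 0.65, β = 1.52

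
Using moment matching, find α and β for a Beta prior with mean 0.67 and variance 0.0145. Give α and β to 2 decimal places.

By moment matching, α+β = μ(1−μ)/σ² − 1 = (0.67·0.33)/0.0145 − 1 = 15.2483 − 1 = 14.2483.
Since α/(α+β) = μ, α = 0.67·14.2483 = 9.55 and β = 0.33·14.2483 = 4.70.

α = 9.55, β = 4.70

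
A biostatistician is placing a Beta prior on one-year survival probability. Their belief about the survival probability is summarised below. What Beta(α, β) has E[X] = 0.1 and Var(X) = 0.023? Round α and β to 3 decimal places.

Write ν = α+β; then α = μν and Var = μ(1−μ)/(ν+1).
ν = μ(1−μ)/Var − 1 = 0.09/0.023 − 1 = 2.9130.
α = 0.1·2.9130 = 0.291, β = 0.9·2.9130 = 2.622.

α = 0.291, β = 2.622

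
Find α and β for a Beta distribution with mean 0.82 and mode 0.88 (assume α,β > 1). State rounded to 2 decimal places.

Let s = α+β. Mean gives α = μs = 0.82s; mode gives (α−1)/(s−2) = 0.88.
Substituting: 0.82s − 1 = 0.88(s−2) = 0.88s − 1.76, so -0.06s = -0.76 and s = 12.6667.
Then α = 0.82×12.6667 = 10.39 and β = s−α = 2.28.

α = 10.39, β = 2.28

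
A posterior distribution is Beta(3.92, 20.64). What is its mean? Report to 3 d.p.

0.160

E[X] = α/(α+β) = 3.92/24.56 = 0.160.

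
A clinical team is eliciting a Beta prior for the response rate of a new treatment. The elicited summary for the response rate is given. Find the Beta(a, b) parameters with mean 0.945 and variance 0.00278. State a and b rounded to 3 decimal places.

a = 16.723, b = 0.973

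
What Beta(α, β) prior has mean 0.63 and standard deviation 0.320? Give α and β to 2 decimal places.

α = 0.80, β = 0.47

σ² = 0.320² = 0.102400.
With s = α+β, Var = μ(1−μ)/(s+1), so s+1 = (0.63×0.37)/0.102400 = 2.2764 and s = 1.2764.
α = μs = 0.80, β = (1−μ)s = 0.47.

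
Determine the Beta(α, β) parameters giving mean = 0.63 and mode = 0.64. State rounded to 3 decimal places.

α = 17.640, β = 10.360

Let s = α+β. Mean gives α = μs = 0.63s; mode gives (α−1)/(s−2) = 0.64.
Substituting: 0.63s − 1 = 0.64(s−2) = 0.64s − 1.28, so -0.01s = -0.28 and s = 28.0000.
Then α = 0.63×28.0000 = 17.640 and β = s−α = 10.360.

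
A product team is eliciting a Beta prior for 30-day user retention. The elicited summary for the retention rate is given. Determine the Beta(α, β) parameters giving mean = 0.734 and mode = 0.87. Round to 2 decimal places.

Let s = α+β. Mean gives α = μs = 0.734s; mode gives (α−1)/(s−2) = 0.87.
Substituting: 0.734s − 1 = 0.87(s−2) = 0.87s − 1.74, so -0.136s = -0.74 and s = 5.4412.
Then α = 0.734×5.4412 = 3.99 and β = s−α = 1.45.

α = 3.99, β = 1.45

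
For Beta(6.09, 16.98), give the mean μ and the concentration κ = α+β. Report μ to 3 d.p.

μ = 0.264, κ = 23.07

κ = α+β = 6.09+16.98 = 23.07; μ = α/κ = 6.09/23.07 = 0.264.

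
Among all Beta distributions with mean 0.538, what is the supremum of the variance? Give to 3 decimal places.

0.249

Var = μ(1−μ)/(α+β+1), which approaches μ(1−μ) as α+β → 0.
So the supremum is μ(1−μ) = 0.538×0.462 = 0.249.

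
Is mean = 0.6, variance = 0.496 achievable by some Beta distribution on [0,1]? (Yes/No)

The Beta variance bound is σ² < μ(1−μ).
Here μ(1−μ) = 0.6×0.4 = 0.24, and 0.496 ≥ 0.24.

No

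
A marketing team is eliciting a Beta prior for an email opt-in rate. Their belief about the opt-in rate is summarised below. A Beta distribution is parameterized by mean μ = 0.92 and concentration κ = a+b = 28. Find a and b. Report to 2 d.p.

Split κ in proportion μ : (1−μ): a = 0.92·28 = 25.76, b = 28 − 25.76 = 2.24.

a = 25.76, b = 2.24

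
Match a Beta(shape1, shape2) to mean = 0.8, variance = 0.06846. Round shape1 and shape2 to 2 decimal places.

shape1 = 1.07, shape2 = 0.27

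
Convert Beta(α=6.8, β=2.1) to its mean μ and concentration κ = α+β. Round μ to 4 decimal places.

κ = α+β = 6.8+2.1 = 8.9; μ = α/κ = 6.8/8.9 = 0.7640.

μ = 0.7640, κ = 8.9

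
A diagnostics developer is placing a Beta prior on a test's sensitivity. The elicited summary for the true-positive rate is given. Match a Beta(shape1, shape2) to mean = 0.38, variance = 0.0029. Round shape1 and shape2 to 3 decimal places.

Let s = shape1+shape2. The Beta variance is μ(1−μ)/(s+1).
So s+1 = μ(1−μ)/σ² = (0.38×0.62)/0.0029 = 0.2356/0.0029 = 81.2414, giving s = 80.2414.
Then shape1 = μs = 0.38×80.2414 = 30.492 and shape2 = (1−μ)s = 0.62×80.2414 = 49.750.

shape1 = 30.492, shape2 = 49.750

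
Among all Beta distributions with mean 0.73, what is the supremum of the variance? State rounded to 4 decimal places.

0.1971

Var = μ(1−μ)/(α+β+1), which approaches μ(1−μ) as α+β → 0.
So the supremum is μ(1−μ) = 0.73×0.27 = 0.1971.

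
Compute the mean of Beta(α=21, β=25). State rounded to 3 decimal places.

0.457

The Beta mean is α/(α+β) = 21/(21+25) = 0.457.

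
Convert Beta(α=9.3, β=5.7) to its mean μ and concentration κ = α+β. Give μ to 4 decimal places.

κ = α+β = 9.3+5.7 = 15.0; μ = α/κ = 9.3/15.0 = 0.6200.

μ = 0.6200, κ = 15.0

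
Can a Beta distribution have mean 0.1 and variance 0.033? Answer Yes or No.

Yes

The Beta variance bound is σ² < μ(1−μ).
Here μ(1−μ) = 0.1×0.9 = 0.09, and 0.033 < 0.09.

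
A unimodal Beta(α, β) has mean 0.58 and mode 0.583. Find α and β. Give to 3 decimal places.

With s = α+β: μ = α/s and mode = (α−1)/(s−2). Eliminating α = μs,
μs − 1 = m(s−2) ⇒ s(μ−m) = 1−2m ⇒ s = -0.166/-0.003 = 55.3333.
So α = μs = 32.093, β = (1−μ)s = 23.240.

α = 32.093, β = 23.240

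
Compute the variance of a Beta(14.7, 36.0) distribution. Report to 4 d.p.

α+β = 50.7 and αβ = 529.20, so Var = αβ/[(α+β)²(α+β+1)] = 529.20/132894.333 = 0.0040.

0.0040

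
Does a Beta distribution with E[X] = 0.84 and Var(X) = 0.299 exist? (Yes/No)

No

For any Beta, Var(X) < E[X]·(1−E[X]).
Here μ(1−μ) = 0.84×0.16 = 0.1344, and 0.299 ≥ 0.1344.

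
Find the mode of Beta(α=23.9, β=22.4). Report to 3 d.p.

With α,β > 1, mode = (α−1)/(α+β−2) = 22.9/44.3 = 0.517.

0.517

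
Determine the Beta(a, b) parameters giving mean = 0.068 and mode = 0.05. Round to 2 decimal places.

With s = a+b: μ = a/s and mode = (a−1)/(s−2). Eliminating a = μs,
μs − 1 = m(s−2) ⇒ s(μ−m) = 1−2m ⇒ s = 0.90/0.018 = 50.0000.
So a = μs = 3.40, b = (1−μ)s = 46.60.

a = 3.40, b = 46.60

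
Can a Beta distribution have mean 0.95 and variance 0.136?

No

A Beta with mean μ has variance μ(1−μ)/(α+β+1) < μ(1−μ).
Here μ(1−μ) = 0.95×0.05 = 0.0475, and 0.136 ≥ 0.0475.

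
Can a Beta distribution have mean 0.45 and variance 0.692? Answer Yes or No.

A Beta with mean μ has variance μ(1−μ)/(α+β+1) < μ(1−μ).
Here μ(1−μ) = 0.45×0.55 = 0.2475, and 0.692 ≥ 0.2475.

No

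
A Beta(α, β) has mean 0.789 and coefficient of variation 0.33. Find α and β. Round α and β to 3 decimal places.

Var = (CV·μ)² = (0.33×0.789)² = 0.067793.
α+β = μ(1−μ)/Var − 1 = 0.166479/0.067793 − 1 = 1.4557.
Thus α = 0.789·1.4557 = 1.149 and β = 0.211·1.4557 = 0.307.

α = 1.149, β = 0.307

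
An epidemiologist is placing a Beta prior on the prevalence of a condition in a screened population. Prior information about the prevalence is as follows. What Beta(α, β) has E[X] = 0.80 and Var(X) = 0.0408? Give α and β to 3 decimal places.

Let s = α+β. The Beta variance is μ(1−μ)/(s+1).
So s+1 = μ(1−μ)/σ² = (0.80×0.20)/0.0408 = 0.1600/0.0408 = 3.9216, giving s = 2.9216.
Then α = μs = 0.80×2.9216 = 2.337 and β = (1−μ)s = 0.20×2.9216 = 0.584.

α = 2.337, β = 0.584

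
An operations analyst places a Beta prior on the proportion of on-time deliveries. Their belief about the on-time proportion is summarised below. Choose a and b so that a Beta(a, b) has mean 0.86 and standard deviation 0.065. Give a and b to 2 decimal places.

First σ² = 0.004225. Setting a = μn, b = (1−μ)n with n = a+b,
μ(1−μ)/(n+1) = 0.004225 ⇒ n+1 = 0.1204/0.004225 = 28.4970 ⇒ n = 27.4970.
Hence a = 0.86×27.4970 = 23.65, b = 0.14×27.4970 = 3.85.

a = 23.65, b = 3.85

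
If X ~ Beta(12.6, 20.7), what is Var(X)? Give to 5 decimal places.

Var = αβ/[(α+β)²(α+β+1)] = (12.6×20.7)/(33.3²×34.3) = 260.82/38034.927 = 0.00686.

0.00686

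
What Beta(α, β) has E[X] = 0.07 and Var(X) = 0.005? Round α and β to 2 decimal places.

α = 0.84, β = 11.18

Write ν = α+β; then α = μν and Var = μ(1−μ)/(ν+1).
ν = μ(1−μ)/Var − 1 = 0.0651/0.005 − 1 = 12.0200.
α = 0.07·12.0200 = 0.84, β = 0.93·12.0200 = 11.18.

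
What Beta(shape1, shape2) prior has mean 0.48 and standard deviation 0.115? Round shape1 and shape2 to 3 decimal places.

shape1 = 8.579, shape2 = 9.294

σ² = 0.115² = 0.013225.
With s = shape1+shape2, Var = μ(1−μ)/(s+1), so s+1 = (0.48×0.52)/0.013225 = 18.8733 and s = 17.8733.
shape1 = μs = 8.579, shape2 = (1−μ)s = 9.294.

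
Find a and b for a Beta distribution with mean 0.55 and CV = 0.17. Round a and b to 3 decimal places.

a = 15.021, b = 12.290

Var = (CV·μ)² = (0.17×0.55)² = 0.008742.
a+b = μ(1−μ)/Var − 1 = 0.2475/0.008742 − 1 = 27.3108.
Thus a = 0.55·27.3108 = 15.021 and b = 0.45·27.3108 = 12.290.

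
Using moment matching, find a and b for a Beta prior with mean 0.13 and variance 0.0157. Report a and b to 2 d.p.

a = 0.81, b = 5.40

Let s = a+b. The Beta variance is μ(1−μ)/(s+1).
So s+1 = μ(1−μ)/σ² = (0.13×0.87)/0.0157 = 0.1131/0.0157 = 7.2038, giving s = 6.2038.
Then a = μs = 0.13×6.2038 = 0.81 and b = (1−μ)s = 0.87×6.2038 = 5.40.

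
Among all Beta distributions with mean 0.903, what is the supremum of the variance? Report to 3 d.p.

0.088

For fixed mean μ the Beta variance is μ(1−μ)/(α+β+1), increasing as α+β decreases.
Its least upper bound (not attained) is μ(1−μ) = 0.903·0.097 = 0.088.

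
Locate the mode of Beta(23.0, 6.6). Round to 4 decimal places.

0.7971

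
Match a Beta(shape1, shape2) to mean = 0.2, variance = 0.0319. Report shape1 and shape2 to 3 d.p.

shape1 = 0.803, shape2 = 3.213

Let s = shape1+shape2. The Beta variance is μ(1−μ)/(s+1).
So s+1 = μ(1−μ)/σ² = (0.2×0.8)/0.0319 = 0.16/0.0319 = 5.0157, giving s = 4.0157.
Then shape1 = μs = 0.2×4.0157 = 0.803 and shape2 = (1−μ)s = 0.8×4.0157 = 3.213.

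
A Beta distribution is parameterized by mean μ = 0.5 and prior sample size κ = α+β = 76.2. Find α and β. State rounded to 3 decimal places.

α = 38.100, β = 38.100

α = μκ = 0.5×76.2 = 38.100 and β = (1−μ)κ = 0.5×76.2 = 38.100.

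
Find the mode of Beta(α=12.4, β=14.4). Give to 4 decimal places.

0.4597

With α,β > 1, mode = (α−1)/(α+β−2) = 11.4/24.8 = 0.4597.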